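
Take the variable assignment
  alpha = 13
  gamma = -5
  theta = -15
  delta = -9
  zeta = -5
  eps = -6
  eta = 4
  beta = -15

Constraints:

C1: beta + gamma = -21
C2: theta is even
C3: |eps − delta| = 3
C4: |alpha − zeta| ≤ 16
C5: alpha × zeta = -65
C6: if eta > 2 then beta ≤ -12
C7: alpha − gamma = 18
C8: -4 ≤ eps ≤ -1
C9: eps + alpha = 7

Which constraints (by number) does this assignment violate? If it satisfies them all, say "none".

Violated: 1, 2, 4, and 8.

C1: beta + gamma = -15 + (-5) = -20, not -21 — violated.
C2: theta = -15 is odd — violated.
C3: |-6 − (-9)| = 3 — satisfied.
C4: |13 − (-5)| = 18; 18 > 16, exceeds bound 16 — violated.
C5: alpha × zeta = 13 × (-5) = -65 — satisfied.
C6: eta = 4 > 2, so we need beta ≤ -12; beta = -15 ≤ -12 — satisfied.
C7: alpha − gamma = 13 − (-5) = 18 — satisfied.
C8: eps = -6 is outside [-4, -1] — violated.
C9: eps + alpha = -6 + 13 = 7 — satisfied.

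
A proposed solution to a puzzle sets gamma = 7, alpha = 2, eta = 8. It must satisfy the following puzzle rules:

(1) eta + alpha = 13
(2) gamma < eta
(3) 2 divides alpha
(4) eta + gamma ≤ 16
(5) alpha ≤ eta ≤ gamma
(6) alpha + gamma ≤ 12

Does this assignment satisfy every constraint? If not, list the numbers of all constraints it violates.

(1) eta + alpha = 8 + 2 = 10, not 13 — violated.
(2) gamma = 7, eta = 8; 7 < 8 — OK.
(3) 2 / 2 = 1, so 2 divides 2 — OK.
(4) eta + gamma = 8 + 7 = 15; 15 ≤ 16 — OK.
(5) values 2, 8, 7; eta = 8 is not ≤ gamma = 7 — violated.
(6) alpha + gamma = 2 + 7 = 9; 9 ≤ 12 — OK.

Constraints 1 and 5 are violated.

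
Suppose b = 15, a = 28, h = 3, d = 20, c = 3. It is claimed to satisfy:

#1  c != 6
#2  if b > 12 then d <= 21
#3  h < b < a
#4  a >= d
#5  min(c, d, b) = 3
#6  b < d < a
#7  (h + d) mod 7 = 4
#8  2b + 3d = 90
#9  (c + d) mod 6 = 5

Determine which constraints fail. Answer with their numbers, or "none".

#1 c = 3, and 3 ≠ 6 — OK.
#2 b = 15 > 12, so we need d ≤ 21; d = 20 ≤ 21 — OK.
#3 values 3 < 15 < 28 — OK.
#4 a = 28, d = 20; 28 ≥ 20 — OK.
#5 min(3, 20, 15) = 3 — OK.
#6 values 15 < 20 < 28 — OK.
#7 h + d = 23; 23 mod 7 = 2, not 4 — violated.
#8 2b + 3d = 2(15) + 3(20) = 90 — OK.
#9 c + d = 23; 23 mod 6 = 5 — OK.

No — constraint 7 is not satisfied.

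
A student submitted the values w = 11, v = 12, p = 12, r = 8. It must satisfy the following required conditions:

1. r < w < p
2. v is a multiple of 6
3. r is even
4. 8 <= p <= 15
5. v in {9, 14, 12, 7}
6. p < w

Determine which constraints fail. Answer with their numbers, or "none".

No — constraint 6 is not satisfied.

1. values 8 < 11 < 12 — holds.
2. 12 / 6 = 2, so 6 divides 12 — holds.
3. r = 8 is even — holds.
4. p = 12 lies in [8, 15] — holds.
5. v = 12 is in {9, 14, 12, 7} — holds.
6. p = 12, w = 11; 12 ≥ 11 (want <) — does not hold.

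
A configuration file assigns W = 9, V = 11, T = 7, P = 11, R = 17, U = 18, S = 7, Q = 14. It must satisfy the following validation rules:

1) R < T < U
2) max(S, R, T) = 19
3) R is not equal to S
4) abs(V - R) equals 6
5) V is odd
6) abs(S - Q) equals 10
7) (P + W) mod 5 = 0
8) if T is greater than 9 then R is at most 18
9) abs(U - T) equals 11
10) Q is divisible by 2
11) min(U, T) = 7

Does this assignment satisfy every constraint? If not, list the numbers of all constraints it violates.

Violated: 1, 2, and 6.

1) values 17, 7, 18; R = 17 is not < T = 7 — fails.
2) max(7, 17, 7) = 17, not 19 — fails.
3) R = 17, S = 7; distinct — holds.
4) abs(11 - 17) = 6 — holds.
5) V = 11 is odd — holds.
6) abs(7 - 14) = 7, not 10 — fails.
7) P + W = 20; 20 mod 5 = 0 — holds.
8) T = 7, not > 9; antecedent false, conditional vacuously true — holds.
9) abs(18 - 7) = 11 — holds.
10) 14 / 2 = 7, so 2 divides 14 — holds.
11) min(18, 7) = 7 — holds.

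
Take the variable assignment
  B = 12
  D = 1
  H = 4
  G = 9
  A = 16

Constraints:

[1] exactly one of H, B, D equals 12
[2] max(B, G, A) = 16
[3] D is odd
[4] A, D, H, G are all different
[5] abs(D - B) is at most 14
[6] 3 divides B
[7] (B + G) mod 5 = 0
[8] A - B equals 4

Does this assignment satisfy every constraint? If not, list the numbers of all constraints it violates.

Constraint 7 does not hold.

[1] H=4, B=12, D=1; 1 of them equals 12  ✔
[2] max(12, 9, 16) = 16  ✔
[3] D = 1 is odd  ✔
[4] values 16, 1, 4, 9 are pairwise distinct  ✔
[5] abs(1 - 12) = 11; 11 ≤ 14  ✔
[6] 12 / 3 = 4, so 3 divides 12  ✔
[7] B + G = 21; 21 mod 5 = 1, not 0  ✘
[8] A - B = 16 - 12 = 4  ✔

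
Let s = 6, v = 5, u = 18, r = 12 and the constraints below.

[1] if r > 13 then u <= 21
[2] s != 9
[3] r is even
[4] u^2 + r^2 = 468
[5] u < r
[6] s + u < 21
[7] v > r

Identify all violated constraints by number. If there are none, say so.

[1] r = 12, not > 13; antecedent false, conditional vacuously true  true
[2] s = 6, and 6 ≠ 9  true
[3] r = 12 is even  true
[4] u^2 + r^2 = 18^2 + 12^2 = 324 + 144 = 468  true
[5] u = 18, r = 12; 18 ≥ 12 (want <)  false
[6] s + u = 6 + 18 = 24; 24 ≥ 21, bound 21 not met  false
[7] v = 5, r = 12; 5 ≤ 12 (want >)  false

Constraints 5, 6, 7 are violated.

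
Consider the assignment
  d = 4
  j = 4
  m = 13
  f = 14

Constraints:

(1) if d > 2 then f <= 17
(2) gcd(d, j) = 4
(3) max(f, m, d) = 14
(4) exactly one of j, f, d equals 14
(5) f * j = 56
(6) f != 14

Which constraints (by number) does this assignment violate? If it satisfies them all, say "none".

Constraint 6 is violated.

(1) d = 4 > 2, so we need f ≤ 17; f = 14 ≤ 17 — OK.
(2) gcd(4, 4) = 4 — OK.
(3) max(14, 13, 4) = 14 — OK.
(4) j=4, f=14, d=4; 1 of them equals 14 — OK.
(5) f * j = 14 * 4 = 56 — OK.
(6) f = 14, but 14 is required to differ — violated.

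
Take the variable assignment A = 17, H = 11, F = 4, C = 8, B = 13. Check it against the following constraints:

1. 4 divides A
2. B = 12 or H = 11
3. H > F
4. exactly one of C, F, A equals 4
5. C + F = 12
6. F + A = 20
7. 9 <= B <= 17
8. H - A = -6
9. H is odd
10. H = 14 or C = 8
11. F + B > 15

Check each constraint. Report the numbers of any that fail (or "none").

The assignment fails constraints 1 and 6.

1. 17 = 4*4 + 1, so 4 does not divide 17  FAIL
2. B = 13 ≠ 12, but H = 11 = 11 (second disjunct)  OK
3. H = 11, F = 4; 11 > 4  OK
4. C=8, F=4, A=17; 1 of them equals 4  OK
5. C + F = 8 + 4 = 12  OK
6. F + A = 4 + 17 = 21, not 20  FAIL
7. B = 13 lies in [9, 17]  OK
8. H - A = 11 - 17 = -6  OK
9. H = 11 is odd  OK
10. H = 11 ≠ 14, but C = 8 = 8 (second disjunct)  OK
11. F + B = 4 + 13 = 17; 17 > 15  OK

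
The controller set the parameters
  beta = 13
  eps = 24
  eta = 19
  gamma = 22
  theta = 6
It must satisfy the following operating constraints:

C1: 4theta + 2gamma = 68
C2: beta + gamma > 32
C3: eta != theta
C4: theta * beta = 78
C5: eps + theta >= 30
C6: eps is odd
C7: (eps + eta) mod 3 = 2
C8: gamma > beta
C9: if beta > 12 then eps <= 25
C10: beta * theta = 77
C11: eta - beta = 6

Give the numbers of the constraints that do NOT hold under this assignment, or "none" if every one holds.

Constraints 6, 7, 10 do not hold.

C1: 4theta + 2gamma = 4(6) + 2(22) = 68  OK
C2: beta + gamma = 13 + 22 = 35; 35 > 32  OK
C3: eta = 19, theta = 6; distinct  OK
C4: theta * beta = 6 * 13 = 78  OK
C5: eps + theta = 24 + 6 = 30; 30 ≥ 30  OK
C6: eps = 24 is even  FAIL
C7: eps + eta = 43; 43 mod 3 = 1, not 2  FAIL
C8: gamma = 22, beta = 13; 22 > 13  OK
C9: beta = 13 > 12, so we need eps ≤ 25; eps = 24 ≤ 25  OK
C10: beta * theta = 13 * 6 = 78, not 77  FAIL
C11: eta - beta = 19 - 13 = 6  OK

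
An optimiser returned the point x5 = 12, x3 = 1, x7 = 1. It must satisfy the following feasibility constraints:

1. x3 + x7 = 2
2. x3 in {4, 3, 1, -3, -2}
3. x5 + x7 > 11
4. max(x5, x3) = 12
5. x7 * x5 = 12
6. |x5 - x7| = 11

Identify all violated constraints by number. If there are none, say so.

Yes — all constraints hold.

1. x3 + x7 = 1 + 1 = 2 — holds.
2. x3 = 1 is in {4, 3, 1, -3, -2} — holds.
3. x5 + x7 = 12 + 1 = 13; 13 > 11 — holds.
4. max(12, 1) = 12 — holds.
5. x7 * x5 = 1 * 12 = 12 — holds.
6. |12 - 1| = 11 — holds.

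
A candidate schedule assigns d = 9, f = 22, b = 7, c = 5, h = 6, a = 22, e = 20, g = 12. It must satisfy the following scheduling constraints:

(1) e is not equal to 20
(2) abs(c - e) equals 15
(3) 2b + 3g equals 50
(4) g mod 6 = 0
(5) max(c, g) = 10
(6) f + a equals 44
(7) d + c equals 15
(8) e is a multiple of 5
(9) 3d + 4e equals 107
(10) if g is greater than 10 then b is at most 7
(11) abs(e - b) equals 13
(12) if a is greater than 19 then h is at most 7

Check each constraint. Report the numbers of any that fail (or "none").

Constraints 1, 5, 7 are violated.

(1) e = 20, but 20 is required to differ — fails.
(2) abs(5 - 20) = 15 — holds.
(3) 2b + 3g = 2(7) + 3(12) = 50 — holds.
(4) 12 mod 6 = 0 — holds.
(5) max(5, 12) = 12, not 10 — fails.
(6) f + a = 22 + 22 = 44 — holds.
(7) d + c = 9 + 5 = 14, not 15 — fails.
(8) 20 / 5 = 4, so 5 divides 20 — holds.
(9) 3d + 4e = 3(9) + 4(20) = 107 — holds.
(10) g = 12 > 10, so we need b ≤ 7; b = 7 ≤ 7 — holds.
(11) abs(20 - 7) = 13 — holds.
(12) a = 22 > 19, so we need h ≤ 7; h = 6 ≤ 7 — holds.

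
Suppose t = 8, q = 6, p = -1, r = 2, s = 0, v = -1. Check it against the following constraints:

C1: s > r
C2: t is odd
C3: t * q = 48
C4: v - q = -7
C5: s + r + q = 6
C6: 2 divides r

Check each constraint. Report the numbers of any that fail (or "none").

The assignment fails constraints 1, 2, and 5.

C1: s = 0, r = 2; 0 ≤ 2 (want >)  no
C2: t = 8 is even  no
C3: t * q = 8 * 6 = 48  yes
C4: v - q = -1 - 6 = -7  yes
C5: s + r + q = 0 + 2 + 6 = 8, not 6  no
C6: 2 / 2 = 1, so 2 divides 2  yes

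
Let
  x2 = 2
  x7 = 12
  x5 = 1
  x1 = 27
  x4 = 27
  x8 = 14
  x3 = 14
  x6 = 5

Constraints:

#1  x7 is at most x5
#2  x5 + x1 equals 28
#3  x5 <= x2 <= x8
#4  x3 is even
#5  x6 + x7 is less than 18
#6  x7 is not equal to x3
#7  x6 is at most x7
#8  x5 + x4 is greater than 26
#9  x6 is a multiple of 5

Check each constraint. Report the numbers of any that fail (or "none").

Constraint 1 is violated.

#1 x7 = 12, x5 = 1; 12 > 1 (want ≤)  ✗
#2 x5 + x1 = 1 + 27 = 28  ✓
#3 values 1 <= 2 <= 14  ✓
#4 x3 = 14 is even  ✓
#5 x6 + x7 = 5 + 12 = 17; 17 < 18  ✓
#6 x7 = 12, x3 = 14; distinct  ✓
#7 x6 = 5, x7 = 12; 5 ≤ 12  ✓
#8 x5 + x4 = 1 + 27 = 28; 28 > 26  ✓
#9 5 / 5 = 1, so 5 divides 5  ✓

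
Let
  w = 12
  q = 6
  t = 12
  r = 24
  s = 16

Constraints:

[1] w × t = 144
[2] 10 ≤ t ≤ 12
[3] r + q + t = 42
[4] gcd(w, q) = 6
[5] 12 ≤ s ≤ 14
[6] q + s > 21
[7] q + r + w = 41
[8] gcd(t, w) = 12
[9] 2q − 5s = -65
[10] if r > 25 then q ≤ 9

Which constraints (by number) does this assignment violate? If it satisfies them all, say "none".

No — constraints 5, 7, 9 are not satisfied.

[1] w × t = 12 × 12 = 144  ✔
[2] t = 12 lies in [10, 12]  ✔
[3] r + q + t = 24 + 6 + 12 = 42  ✔
[4] gcd(12, 6) = 6  ✔
[5] s = 16 is outside [12, 14]  ✘
[6] q + s = 6 + 16 = 22; 22 > 21  ✔
[7] q + r + w = 6 + 24 + 12 = 42, not 41  ✘
[8] gcd(12, 12) = 12  ✔
[9] 2q − 5s = 2(6) − 5(16) = -68, not -65  ✘
[10] r = 24, not > 25; antecedent false, conditional vacuously true  ✔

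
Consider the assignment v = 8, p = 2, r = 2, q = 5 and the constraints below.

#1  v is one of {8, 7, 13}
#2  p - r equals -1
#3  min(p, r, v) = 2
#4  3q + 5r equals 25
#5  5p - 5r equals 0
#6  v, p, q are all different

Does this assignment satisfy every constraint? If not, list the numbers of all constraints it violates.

#1 v = 8 is in {8, 7, 13} — satisfied.
#2 p - r = 2 - 2 = 0, not -1 — violated.
#3 min(2, 2, 8) = 2 — satisfied.
#4 3q + 5r = 3(5) + 5(2) = 25 — satisfied.
#5 5p - 5r = 5(2) - 5(2) = 0 — satisfied.
#6 values 8, 2, 5 are pairwise distinct — satisfied.

Constraint 2 does not hold.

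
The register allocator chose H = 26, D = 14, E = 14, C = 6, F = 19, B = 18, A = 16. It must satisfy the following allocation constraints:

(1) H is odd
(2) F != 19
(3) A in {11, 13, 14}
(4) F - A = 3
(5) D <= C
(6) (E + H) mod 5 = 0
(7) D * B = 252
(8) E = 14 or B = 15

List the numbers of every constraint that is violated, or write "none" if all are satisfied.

Constraints 1, 2, 3, and 5 do not hold.

(1) H = 26 is even — violated.
(2) F = 19, but 19 is required to differ — violated.
(3) A = 16 is not in {11, 13, 14} — violated.
(4) F - A = 19 - 16 = 3 — OK.
(5) D = 14, C = 6; 14 > 6 (want ≤) — violated.
(6) E + H = 40; 40 mod 5 = 0 — OK.
(7) D * B = 14 * 18 = 252 — OK.
(8) E = 14 = 14 (first disjunct) — OK.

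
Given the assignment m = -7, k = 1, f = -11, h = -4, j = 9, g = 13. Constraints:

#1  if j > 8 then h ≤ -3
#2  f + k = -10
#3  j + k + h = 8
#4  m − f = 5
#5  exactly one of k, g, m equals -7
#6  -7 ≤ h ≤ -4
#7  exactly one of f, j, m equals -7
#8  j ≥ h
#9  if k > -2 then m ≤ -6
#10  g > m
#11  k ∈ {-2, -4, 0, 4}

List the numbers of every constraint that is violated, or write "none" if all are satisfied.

#1 j = 9 > 8, so we need h ≤ -3; h = -4 ≤ -3 — holds.
#2 f + k = -11 + 1 = -10 — holds.
#3 j + k + h = 9 + 1 + (-4) = 6, not 8 — does not hold.
#4 m − f = -7 − (-11) = 4, not 5 — does not hold.
#5 k=1, g=13, m=-7; 1 of them equals -7 — holds.
#6 h = -4 lies in [-7, -4] — holds.
#7 f=-11, j=9, m=-7; 1 of them equals -7 — holds.
#8 j = 9, h = -4; 9 ≥ -4 — holds.
#9 k = 1 > -2, so we need m ≤ -6; m = -7 ≤ -6 — holds.
#10 g = 13, m = -7; 13 > -7 — holds.
#11 k = 1 is not in {-2, -4, 0, 4} — does not hold.

Constraints 3, 4, and 11 are violated.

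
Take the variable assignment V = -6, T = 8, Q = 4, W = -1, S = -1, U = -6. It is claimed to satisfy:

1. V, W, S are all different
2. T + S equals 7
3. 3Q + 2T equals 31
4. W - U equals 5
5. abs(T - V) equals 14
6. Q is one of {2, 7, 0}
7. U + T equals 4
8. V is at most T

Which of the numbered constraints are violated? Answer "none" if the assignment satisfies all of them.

The assignment fails constraints 1, 3, 6, 7.

1. W = S = -1, not all different — fails.
2. T + S = 8 + (-1) = 7 — holds.
3. 3Q + 2T = 3(4) + 2(8) = 28, not 31 — fails.
4. W - U = -1 - (-6) = 5 — holds.
5. abs(8 - (-6)) = 14 — holds.
6. Q = 4 is not in {2, 7, 0} — fails.
7. U + T = -6 + 8 = 2, not 4 — fails.
8. V = -6, T = 8; -6 ≤ 8 — holds.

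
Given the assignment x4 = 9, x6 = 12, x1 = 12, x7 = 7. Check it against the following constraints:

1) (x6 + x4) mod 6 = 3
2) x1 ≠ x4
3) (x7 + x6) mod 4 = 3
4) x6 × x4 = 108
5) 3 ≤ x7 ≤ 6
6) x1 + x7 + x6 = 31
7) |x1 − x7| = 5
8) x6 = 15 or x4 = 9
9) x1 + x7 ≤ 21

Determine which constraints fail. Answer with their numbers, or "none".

1) x6 + x4 = 21; 21 mod 6 = 3  holds
2) x1 = 12, x4 = 9; distinct  holds
3) x7 + x6 = 19; 19 mod 4 = 3  holds
4) x6 × x4 = 12 × 9 = 108  holds
5) x7 = 7 is outside [3, 6]  fails
6) x1 + x7 + x6 = 12 + 7 + 12 = 31  holds
7) |12 − 7| = 5  holds
8) x6 = 12 ≠ 15, but x4 = 9 = 9 (second disjunct)  holds
9) x1 + x7 = 12 + 7 = 19; 19 ≤ 21  holds

Constraint 5 is violated.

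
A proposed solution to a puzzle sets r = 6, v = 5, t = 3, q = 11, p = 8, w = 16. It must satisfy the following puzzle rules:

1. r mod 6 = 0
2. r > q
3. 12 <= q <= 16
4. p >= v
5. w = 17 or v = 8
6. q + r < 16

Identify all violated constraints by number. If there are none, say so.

1. 6 mod 6 = 0  yes
2. r = 6, q = 11; 6 ≤ 11 (want >)  no
3. q = 11 is outside [12, 16]  no
4. p = 8, v = 5; 8 ≥ 5  yes
5. w = 16 ≠ 17 and v = 5 ≠ 8; both disjuncts false  no
6. q + r = 11 + 6 = 17; 17 ≥ 16, bound 16 not met  no

The assignment fails constraints 2, 3, 5, and 6.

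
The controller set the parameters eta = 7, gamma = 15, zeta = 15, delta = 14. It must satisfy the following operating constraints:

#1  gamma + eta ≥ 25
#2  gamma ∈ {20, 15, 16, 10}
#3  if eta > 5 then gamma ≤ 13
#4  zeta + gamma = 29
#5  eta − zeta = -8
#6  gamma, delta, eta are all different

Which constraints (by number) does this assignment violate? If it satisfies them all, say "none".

#1 gamma + eta = 15 + 7 = 22; 22 < 25, bound 25 not met  false
#2 gamma = 15 is in {20, 15, 16, 10}  true
#3 eta = 7 > 5, so we need gamma ≤ 13; but gamma = 15 > 13  false
#4 zeta + gamma = 15 + 15 = 30, not 29  false
#5 eta − zeta = 7 − 15 = -8  true
#6 values 15, 14, 7 are pairwise distinct  true

Violated: 1, 3, and 4.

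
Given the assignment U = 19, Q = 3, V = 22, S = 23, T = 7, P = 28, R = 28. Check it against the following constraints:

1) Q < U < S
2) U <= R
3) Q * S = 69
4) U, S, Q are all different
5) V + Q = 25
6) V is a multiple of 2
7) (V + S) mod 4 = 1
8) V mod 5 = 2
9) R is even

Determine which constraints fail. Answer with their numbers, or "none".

The assignment satisfies every constraint.

1) values 3 < 19 < 23  ✔
2) U = 19, R = 28; 19 ≤ 28  ✔
3) Q * S = 3 * 23 = 69  ✔
4) values 19, 23, 3 are pairwise distinct  ✔
5) V + Q = 22 + 3 = 25  ✔
6) 22 / 2 = 11, so 2 divides 22  ✔
7) V + S = 45; 45 mod 4 = 1  ✔
8) 22 mod 5 = 2  ✔
9) R = 28 is even  ✔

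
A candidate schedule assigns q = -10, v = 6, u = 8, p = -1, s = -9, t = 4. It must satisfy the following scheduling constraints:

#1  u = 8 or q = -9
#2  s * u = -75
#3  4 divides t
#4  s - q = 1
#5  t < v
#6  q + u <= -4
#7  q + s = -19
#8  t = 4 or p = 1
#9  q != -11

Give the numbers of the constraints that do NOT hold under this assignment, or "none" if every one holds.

Constraints 2 and 6 do not hold.

#1 u = 8 = 8 (first disjunct)  holds
#2 s * u = -9 * 8 = -72, not -75  fails
#3 4 / 4 = 1, so 4 divides 4  holds
#4 s - q = -9 - (-10) = 1  holds
#5 t = 4, v = 6; 4 < 6  holds
#6 q + u = -10 + 8 = -2; -2 > -4, bound -4 not met  fails
#7 q + s = -10 + (-9) = -19  holds
#8 t = 4 = 4 (first disjunct)  holds
#9 q = -10, and -10 ≠ -11  holds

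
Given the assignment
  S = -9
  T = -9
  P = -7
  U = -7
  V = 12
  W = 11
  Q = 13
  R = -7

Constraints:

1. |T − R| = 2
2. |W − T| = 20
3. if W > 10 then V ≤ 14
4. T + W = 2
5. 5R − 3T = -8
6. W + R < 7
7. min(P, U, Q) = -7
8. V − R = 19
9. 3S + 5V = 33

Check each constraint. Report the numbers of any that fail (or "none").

1. |-9 − (-7)| = 2 — holds.
2. |11 − (-9)| = 20 — holds.
3. W = 11 > 10, so we need V ≤ 14; V = 12 ≤ 14 — holds.
4. T + W = -9 + 11 = 2 — holds.
5. 5R − 3T = 5(-7) − 3(-9) = -8 — holds.
6. W + R = 11 + (-7) = 4; 4 < 7 — holds.
7. min(-7, -7, 13) = -7 — holds.
8. V − R = 12 − (-7) = 19 — holds.
9. 3S + 5V = 3(-9) + 5(12) = 33 — holds.

All constraints are satisfied.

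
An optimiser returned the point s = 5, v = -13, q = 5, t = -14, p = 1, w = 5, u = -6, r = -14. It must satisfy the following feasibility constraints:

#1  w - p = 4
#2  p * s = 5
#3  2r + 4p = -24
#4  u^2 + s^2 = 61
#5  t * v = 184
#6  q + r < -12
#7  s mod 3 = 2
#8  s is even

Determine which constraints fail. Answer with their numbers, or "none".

No — constraints 5, 6, and 8 are not satisfied.

#1 w - p = 5 - 1 = 4  ✓
#2 p * s = 1 * 5 = 5  ✓
#3 2r + 4p = 2(-14) + 4(1) = -24  ✓
#4 u^2 + s^2 = (-6)^2 + 5^2 = 36 + 25 = 61  ✓
#5 t * v = -14 * (-13) = 182, not 184  ✗
#6 q + r = 5 + (-14) = -9; -9 ≥ -12, bound -12 not met  ✗
#7 5 mod 3 = 2  ✓
#8 s = 5 is odd  ✗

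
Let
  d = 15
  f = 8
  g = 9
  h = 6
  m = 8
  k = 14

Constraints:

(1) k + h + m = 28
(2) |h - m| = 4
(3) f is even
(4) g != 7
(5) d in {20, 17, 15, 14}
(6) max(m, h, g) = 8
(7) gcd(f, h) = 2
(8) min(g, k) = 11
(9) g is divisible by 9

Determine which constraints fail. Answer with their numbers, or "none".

Constraints 2, 6, and 8 do not hold.

(1) k + h + m = 14 + 6 + 8 = 28 — holds.
(2) |6 - 8| = 2, not 4 — does not hold.
(3) f = 8 is even — holds.
(4) g = 9, and 9 ≠ 7 — holds.
(5) d = 15 is in {20, 17, 15, 14} — holds.
(6) max(8, 6, 9) = 9, not 8 — does not hold.
(7) gcd(8, 6) = 2 — holds.
(8) min(9, 14) = 9, not 11 — does not hold.
(9) 9 / 9 = 1, so 9 divides 9 — holds.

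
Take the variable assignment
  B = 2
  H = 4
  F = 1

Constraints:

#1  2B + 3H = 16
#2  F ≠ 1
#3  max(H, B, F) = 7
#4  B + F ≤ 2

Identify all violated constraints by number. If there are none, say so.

Constraints 2, 3, and 4 do not hold.

#1 2B + 3H = 2(2) + 3(4) = 16 — satisfied.
#2 F = 1, but 1 is required to differ — violated.
#3 max(4, 2, 1) = 4, not 7 — violated.
#4 B + F = 2 + 1 = 3; 3 > 2, bound 2 not met — violated.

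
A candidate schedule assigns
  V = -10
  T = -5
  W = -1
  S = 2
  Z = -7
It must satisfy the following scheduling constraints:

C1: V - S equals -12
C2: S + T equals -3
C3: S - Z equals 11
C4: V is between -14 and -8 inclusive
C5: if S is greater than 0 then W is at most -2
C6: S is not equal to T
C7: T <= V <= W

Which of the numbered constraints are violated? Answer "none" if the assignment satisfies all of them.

Constraints 3, 5, 7 are violated.

C1: V - S = -10 - 2 = -12 — holds.
C2: S + T = 2 + (-5) = -3 — holds.
C3: S - Z = 2 - (-7) = 9, not 11 — fails.
C4: V = -10 lies in [-14, -8] — holds.
C5: S = 2 > 0, so we need W ≤ -2; but W = -1 > -2 — fails.
C6: S = 2, T = -5; distinct — holds.
C7: values -5, -10, -1; T = -5 is not <= V = -10 — fails.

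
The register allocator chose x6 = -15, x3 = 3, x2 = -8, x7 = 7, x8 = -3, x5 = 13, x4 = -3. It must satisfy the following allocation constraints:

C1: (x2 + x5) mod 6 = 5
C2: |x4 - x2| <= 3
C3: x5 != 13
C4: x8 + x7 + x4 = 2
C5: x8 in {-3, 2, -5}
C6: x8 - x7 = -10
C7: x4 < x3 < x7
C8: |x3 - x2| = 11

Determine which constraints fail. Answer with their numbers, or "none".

The assignment fails constraints 2, 3, 4.

C1: x2 + x5 = 5; 5 mod 6 = 5 — OK.
C2: |-3 - (-8)| = 5; 5 > 3, exceeds bound 3 — violated.
C3: x5 = 13, but 13 is required to differ — violated.
C4: x8 + x7 + x4 = -3 + 7 + (-3) = 1, not 2 — violated.
C5: x8 = -3 is in {-3, 2, -5} — OK.
C6: x8 - x7 = -3 - 7 = -10 — OK.
C7: values -3 < 3 < 7 — OK.
C8: |3 - (-8)| = 11 — OK.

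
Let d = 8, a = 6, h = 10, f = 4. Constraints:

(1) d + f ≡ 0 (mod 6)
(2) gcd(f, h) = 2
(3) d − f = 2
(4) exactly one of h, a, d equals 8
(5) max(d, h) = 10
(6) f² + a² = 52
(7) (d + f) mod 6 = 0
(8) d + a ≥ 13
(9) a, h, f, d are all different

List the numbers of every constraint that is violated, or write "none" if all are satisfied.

Violated: 3.

(1) d + f = 12; 12 mod 6 = 0 — satisfied.
(2) gcd(4, 10) = 2 — satisfied.
(3) d − f = 8 − 4 = 4, not 2 — violated.
(4) h=10, a=6, d=8; 1 of them equals 8 — satisfied.
(5) max(8, 10) = 10 — satisfied.
(6) f² + a² = 4² + 6² = 16 + 36 = 52 — satisfied.
(7) d + f = 12; 12 mod 6 = 0 — satisfied.
(8) d + a = 8 + 6 = 14; 14 ≥ 13 — satisfied.
(9) values 6, 10, 4, 8 are pairwise distinct — satisfied.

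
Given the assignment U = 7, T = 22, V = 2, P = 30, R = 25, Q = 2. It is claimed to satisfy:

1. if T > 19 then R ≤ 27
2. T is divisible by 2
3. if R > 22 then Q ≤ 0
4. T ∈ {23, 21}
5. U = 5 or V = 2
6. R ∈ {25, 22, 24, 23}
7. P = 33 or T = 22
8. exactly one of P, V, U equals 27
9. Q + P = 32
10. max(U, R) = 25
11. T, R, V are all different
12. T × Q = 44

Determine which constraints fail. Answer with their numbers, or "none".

1. T = 22 > 19, so we need R ≤ 27; R = 25 ≤ 27  ✔
2. 22 / 2 = 11, so 2 divides 22  ✔
3. R = 25 > 22, so we need Q ≤ 0; but Q = 2 > 0  ✘
4. T = 22 is not in {23, 21}  ✘
5. U = 7 ≠ 5, but V = 2 = 2 (second disjunct)  ✔
6. R = 25 is in {25, 22, 24, 23}  ✔
7. P = 30 ≠ 33, but T = 22 = 22 (second disjunct)  ✔
8. P=30, V=2, U=7; 0 of them equal 27, not exactly one  ✘
9. Q + P = 2 + 30 = 32  ✔
10. max(7, 25) = 25  ✔
11. values 22, 25, 2 are pairwise distinct  ✔
12. T × Q = 22 × 2 = 44  ✔

Constraints 3, 4, 8 are violated.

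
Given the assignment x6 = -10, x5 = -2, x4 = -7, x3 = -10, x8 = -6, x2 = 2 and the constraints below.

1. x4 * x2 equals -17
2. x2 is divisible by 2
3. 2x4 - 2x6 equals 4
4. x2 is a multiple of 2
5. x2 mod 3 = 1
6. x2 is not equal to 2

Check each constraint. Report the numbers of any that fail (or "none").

1. x4 * x2 = -7 * 2 = -14, not -17 — fails.
2. 2 / 2 = 1, so 2 divides 2 — holds.
3. 2x4 - 2x6 = 2(-7) - 2(-10) = 6, not 4 — fails.
4. 2 / 2 = 1, so 2 divides 2 — holds.
5. 2 mod 3 = 2, not 1 — fails.
6. x2 = 2, but 2 is required to differ — fails.

Violated: 1, 3, 5, and 6.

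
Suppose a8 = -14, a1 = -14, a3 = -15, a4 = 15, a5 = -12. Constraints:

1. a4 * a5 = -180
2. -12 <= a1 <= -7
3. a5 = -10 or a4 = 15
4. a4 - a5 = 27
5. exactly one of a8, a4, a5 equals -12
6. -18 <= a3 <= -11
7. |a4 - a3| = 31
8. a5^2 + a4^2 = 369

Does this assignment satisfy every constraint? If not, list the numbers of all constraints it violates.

Violated: 2 and 7.

1. a4 * a5 = 15 * (-12) = -180 — holds.
2. a1 = -14 is outside [-12, -7] — does not hold.
3. a5 = -12 ≠ -10, but a4 = 15 = 15 (second disjunct) — holds.
4. a4 - a5 = 15 - (-12) = 27 — holds.
5. a8=-14, a4=15, a5=-12; 1 of them equals -12 — holds.
6. a3 = -15 lies in [-18, -11] — holds.
7. |15 - (-15)| = 30, not 31 — does not hold.
8. a5^2 + a4^2 = (-12)^2 + 15^2 = 144 + 225 = 369 — holds.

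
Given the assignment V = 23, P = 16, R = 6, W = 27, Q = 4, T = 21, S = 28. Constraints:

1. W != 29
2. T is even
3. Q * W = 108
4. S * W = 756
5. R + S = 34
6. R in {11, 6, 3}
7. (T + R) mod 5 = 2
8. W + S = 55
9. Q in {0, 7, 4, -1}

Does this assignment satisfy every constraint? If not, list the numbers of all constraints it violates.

1. W = 27, and 27 ≠ 29  OK
2. T = 21 is odd  FAIL
3. Q * W = 4 * 27 = 108  OK
4. S * W = 28 * 27 = 756  OK
5. R + S = 6 + 28 = 34  OK
6. R = 6 is in {11, 6, 3}  OK
7. T + R = 27; 27 mod 5 = 2  OK
8. W + S = 27 + 28 = 55  OK
9. Q = 4 is in {0, 7, 4, -1}  OK

Constraint 2 is violated.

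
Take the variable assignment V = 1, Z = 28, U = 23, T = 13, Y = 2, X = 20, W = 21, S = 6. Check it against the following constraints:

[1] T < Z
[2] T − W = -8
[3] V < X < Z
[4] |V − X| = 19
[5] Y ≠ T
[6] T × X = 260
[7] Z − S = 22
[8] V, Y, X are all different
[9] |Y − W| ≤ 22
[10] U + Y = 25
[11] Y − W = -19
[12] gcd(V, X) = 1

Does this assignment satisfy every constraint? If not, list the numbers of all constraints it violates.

Yes — all constraints hold.

[1] T = 13, Z = 28; 13 < 28 — holds.
[2] T − W = 13 − 21 = -8 — holds.
[3] values 1 < 20 < 28 — holds.
[4] |1 − 20| = 19 — holds.
[5] Y = 2, T = 13; distinct — holds.
[6] T × X = 13 × 20 = 260 — holds.
[7] Z − S = 28 − 6 = 22 — holds.
[8] values 1, 2, 20 are pairwise distinct — holds.
[9] |2 − 21| = 19; 19 ≤ 22 — holds.
[10] U + Y = 23 + 2 = 25 — holds.
[11] Y − W = 2 − 21 = -19 — holds.
[12] gcd(1, 20) = 1 — holds.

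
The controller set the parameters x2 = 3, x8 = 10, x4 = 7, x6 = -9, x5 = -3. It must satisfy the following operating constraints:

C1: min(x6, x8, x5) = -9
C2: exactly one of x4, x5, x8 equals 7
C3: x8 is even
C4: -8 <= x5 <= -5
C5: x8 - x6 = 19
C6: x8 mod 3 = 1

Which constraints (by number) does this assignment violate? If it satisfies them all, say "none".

Violated: 4.

C1: min(-9, 10, -3) = -9 — holds.
C2: x4=7, x5=-3, x8=10; 1 of them equals 7 — holds.
C3: x8 = 10 is even — holds.
C4: x5 = -3 is outside [-8, -5] — does not hold.
C5: x8 - x6 = 10 - (-9) = 19 — holds.
C6: 10 mod 3 = 1 — holds.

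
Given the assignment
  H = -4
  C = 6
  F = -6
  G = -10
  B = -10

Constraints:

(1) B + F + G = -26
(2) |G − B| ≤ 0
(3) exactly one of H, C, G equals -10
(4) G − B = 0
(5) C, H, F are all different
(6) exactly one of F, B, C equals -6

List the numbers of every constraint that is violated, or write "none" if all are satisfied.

Yes — all constraints hold.

(1) B + F + G = -10 + (-6) + (-10) = -26  OK
(2) |-10 − (-10)| = 0; 0 ≤ 0  OK
(3) H=-4, C=6, G=-10; 1 of them equals -10  OK
(4) G − B = -10 − (-10) = 0  OK
(5) values 6, -4, -6 are pairwise distinct  OK
(6) F=-6, B=-10, C=6; 1 of them equals -6  OK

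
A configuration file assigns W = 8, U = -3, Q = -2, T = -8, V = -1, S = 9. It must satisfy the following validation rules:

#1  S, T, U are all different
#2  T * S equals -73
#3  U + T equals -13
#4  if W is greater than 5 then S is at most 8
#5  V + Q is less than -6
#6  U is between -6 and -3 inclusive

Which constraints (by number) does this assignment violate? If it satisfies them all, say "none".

No — constraints 2, 3, 4, 5 are not satisfied.

#1 values 9, -8, -3 are pairwise distinct — holds.
#2 T * S = -8 * 9 = -72, not -73 — fails.
#3 U + T = -3 + (-8) = -11, not -13 — fails.
#4 W = 8 > 5, so we need S ≤ 8; but S = 9 > 8 — fails.
#5 V + Q = -1 + (-2) = -3; -3 ≥ -6, bound -6 not met — fails.
#6 U = -3 lies in [-6, -3] — holds.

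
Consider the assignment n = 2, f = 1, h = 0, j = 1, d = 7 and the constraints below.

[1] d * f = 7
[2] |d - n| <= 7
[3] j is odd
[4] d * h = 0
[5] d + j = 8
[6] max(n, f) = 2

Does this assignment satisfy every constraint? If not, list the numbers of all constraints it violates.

Yes — all constraints hold.

[1] d * f = 7 * 1 = 7 — satisfied.
[2] |7 - 2| = 5; 5 ≤ 7 — satisfied.
[3] j = 1 is odd — satisfied.
[4] d * h = 7 * 0 = 0 — satisfied.
[5] d + j = 7 + 1 = 8 — satisfied.
[6] max(2, 1) = 2 — satisfied.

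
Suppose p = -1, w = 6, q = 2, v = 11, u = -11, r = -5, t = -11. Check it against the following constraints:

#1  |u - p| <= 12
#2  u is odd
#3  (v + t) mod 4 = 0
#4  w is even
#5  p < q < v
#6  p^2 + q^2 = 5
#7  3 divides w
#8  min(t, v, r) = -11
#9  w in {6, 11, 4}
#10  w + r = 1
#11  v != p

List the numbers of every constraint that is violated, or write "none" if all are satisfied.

#1 |-11 - (-1)| = 10; 10 ≤ 12  yes
#2 u = -11 is odd  yes
#3 v + t = 0; 0 mod 4 = 0  yes
#4 w = 6 is even  yes
#5 values -1 < 2 < 11  yes
#6 p^2 + q^2 = (-1)^2 + 2^2 = 1 + 4 = 5  yes
#7 6 / 3 = 2, so 3 divides 6  yes
#8 min(-11, 11, -5) = -11  yes
#9 w = 6 is in {6, 11, 4}  yes
#10 w + r = 6 + (-5) = 1  yes
#11 v = 11, p = -1; distinct  yes

All constraints are satisfied.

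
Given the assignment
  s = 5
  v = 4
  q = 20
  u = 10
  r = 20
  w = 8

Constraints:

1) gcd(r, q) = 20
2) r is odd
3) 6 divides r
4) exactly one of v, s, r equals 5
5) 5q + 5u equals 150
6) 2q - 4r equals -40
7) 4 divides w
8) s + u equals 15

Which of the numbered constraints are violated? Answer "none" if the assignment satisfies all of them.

The assignment fails constraints 2, 3.

1) gcd(20, 20) = 20  true
2) r = 20 is even  false
3) 20 = 6*3 + 2, so 6 does not divide 20  false
4) v=4, s=5, r=20; 1 of them equals 5  true
5) 5q + 5u = 5(20) + 5(10) = 150  true
6) 2q - 4r = 2(20) - 4(20) = -40  true
7) 8 / 4 = 2, so 4 divides 8  true
8) s + u = 5 + 10 = 15  true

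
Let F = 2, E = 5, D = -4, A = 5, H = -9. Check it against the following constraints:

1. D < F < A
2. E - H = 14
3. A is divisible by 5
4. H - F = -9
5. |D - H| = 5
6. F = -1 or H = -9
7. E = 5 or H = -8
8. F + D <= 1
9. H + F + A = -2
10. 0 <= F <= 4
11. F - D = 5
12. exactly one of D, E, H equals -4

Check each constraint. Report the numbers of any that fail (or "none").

1. values -4 < 2 < 5  ✔
2. E - H = 5 - (-9) = 14  ✔
3. 5 / 5 = 1, so 5 divides 5  ✔
4. H - F = -9 - 2 = -11, not -9  ✘
5. |-4 - (-9)| = 5  ✔
6. F = 2 ≠ -1, but H = -9 = -9 (second disjunct)  ✔
7. E = 5 = 5 (first disjunct)  ✔
8. F + D = 2 + (-4) = -2; -2 ≤ 1  ✔
9. H + F + A = -9 + 2 + 5 = -2  ✔
10. F = 2 lies in [0, 4]  ✔
11. F - D = 2 - (-4) = 6, not 5  ✘
12. D=-4, E=5, H=-9; 1 of them equals -4  ✔

Constraints 4 and 11 do not hold.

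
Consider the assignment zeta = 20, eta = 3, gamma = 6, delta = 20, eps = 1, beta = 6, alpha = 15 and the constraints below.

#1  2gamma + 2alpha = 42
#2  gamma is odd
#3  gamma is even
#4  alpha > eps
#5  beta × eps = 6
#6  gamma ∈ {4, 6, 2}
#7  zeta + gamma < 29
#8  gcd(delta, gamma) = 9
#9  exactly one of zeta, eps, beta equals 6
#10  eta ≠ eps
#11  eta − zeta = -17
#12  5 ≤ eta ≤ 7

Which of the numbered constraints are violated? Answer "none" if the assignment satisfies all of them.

Constraints 2, 8, 12 are violated.

#1 2gamma + 2alpha = 2(6) + 2(15) = 42 — holds.
#2 gamma = 6 is even — fails.
#3 gamma = 6 is even — holds.
#4 alpha = 15, eps = 1; 15 > 1 — holds.
#5 beta × eps = 6 × 1 = 6 — holds.
#6 gamma = 6 is in {4, 6, 2} — holds.
#7 zeta + gamma = 20 + 6 = 26; 26 < 29 — holds.
#8 gcd(20, 6) = 2, not 9 — fails.
#9 zeta=20, eps=1, beta=6; 1 of them equals 6 — holds.
#10 eta = 3, eps = 1; distinct — holds.
#11 eta − zeta = 3 − 20 = -17 — holds.
#12 eta = 3 is outside [5, 7] — fails.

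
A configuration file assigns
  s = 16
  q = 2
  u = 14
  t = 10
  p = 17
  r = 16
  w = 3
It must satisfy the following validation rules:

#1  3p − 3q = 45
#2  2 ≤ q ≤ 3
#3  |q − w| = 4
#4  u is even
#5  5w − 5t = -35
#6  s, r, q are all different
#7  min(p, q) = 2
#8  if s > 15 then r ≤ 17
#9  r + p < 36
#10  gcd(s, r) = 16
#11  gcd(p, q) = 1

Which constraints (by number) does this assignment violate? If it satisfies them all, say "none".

#1 3p − 3q = 3(17) − 3(2) = 45  true
#2 q = 2 lies in [2, 3]  true
#3 |2 − 3| = 1, not 4  false
#4 u = 14 is even  true
#5 5w − 5t = 5(3) − 5(10) = -35  true
#6 s = r = 16, not all different  false
#7 min(17, 2) = 2  true
#8 s = 16 > 15, so we need r ≤ 17; r = 16 ≤ 17  true
#9 r + p = 16 + 17 = 33; 33 < 36  true
#10 gcd(16, 16) = 16  true
#11 gcd(17, 2) = 1  true

Constraints 3 and 6 are violated.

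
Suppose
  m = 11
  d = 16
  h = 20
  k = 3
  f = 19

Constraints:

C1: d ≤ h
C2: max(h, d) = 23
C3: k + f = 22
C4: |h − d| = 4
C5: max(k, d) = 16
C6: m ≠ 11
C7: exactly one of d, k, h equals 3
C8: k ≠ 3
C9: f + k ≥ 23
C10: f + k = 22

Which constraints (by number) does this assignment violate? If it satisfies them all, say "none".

Violated: 2, 6, 8, 9.

C1: d = 16, h = 20; 16 ≤ 20  OK
C2: max(20, 16) = 20, not 23  FAIL
C3: k + f = 3 + 19 = 22  OK
C4: |20 − 16| = 4  OK
C5: max(3, 16) = 16  OK
C6: m = 11, but 11 is required to differ  FAIL
C7: d=16, k=3, h=20; 1 of them equals 3  OK
C8: k = 3, but 3 is required to differ  FAIL
C9: f + k = 19 + 3 = 22; 22 < 23, bound 23 not met  FAIL
C10: f + k = 19 + 3 = 22  OK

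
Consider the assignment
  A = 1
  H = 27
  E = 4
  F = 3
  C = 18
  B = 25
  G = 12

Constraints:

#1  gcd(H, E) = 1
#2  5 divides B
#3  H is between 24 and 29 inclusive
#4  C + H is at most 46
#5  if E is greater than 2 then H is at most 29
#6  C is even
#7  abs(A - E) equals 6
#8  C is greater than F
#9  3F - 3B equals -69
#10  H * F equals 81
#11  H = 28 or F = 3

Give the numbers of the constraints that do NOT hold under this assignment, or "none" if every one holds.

Constraints 7, 9 are violated.

#1 gcd(27, 4) = 1  true
#2 25 / 5 = 5, so 5 divides 25  true
#3 H = 27 lies in [24, 29]  true
#4 C + H = 18 + 27 = 45; 45 ≤ 46  true
#5 E = 4 > 2, so we need H ≤ 29; H = 27 ≤ 29  true
#6 C = 18 is even  true
#7 abs(1 - 4) = 3, not 6  false
#8 C = 18, F = 3; 18 > 3  true
#9 3F - 3B = 3(3) - 3(25) = -66, not -69  false
#10 H * F = 27 * 3 = 81  true
#11 H = 27 ≠ 28, but F = 3 = 3 (second disjunct)  true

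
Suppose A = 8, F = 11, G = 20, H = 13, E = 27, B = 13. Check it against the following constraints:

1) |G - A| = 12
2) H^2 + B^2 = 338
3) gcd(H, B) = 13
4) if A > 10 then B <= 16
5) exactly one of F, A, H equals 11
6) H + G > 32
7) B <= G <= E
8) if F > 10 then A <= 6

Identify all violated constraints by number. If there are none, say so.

The assignment fails constraint 8.

1) |20 - 8| = 12 — holds.
2) H^2 + B^2 = 13^2 + 13^2 = 169 + 169 = 338 — holds.
3) gcd(13, 13) = 13 — holds.
4) A = 8, not > 10; antecedent false, conditional vacuously true — holds.
5) F=11, A=8, H=13; 1 of them equals 11 — holds.
6) H + G = 13 + 20 = 33; 33 > 32 — holds.
7) values 13 <= 20 <= 27 — holds.
8) F = 11 > 10, so we need A ≤ 6; but A = 8 > 6 — does not hold.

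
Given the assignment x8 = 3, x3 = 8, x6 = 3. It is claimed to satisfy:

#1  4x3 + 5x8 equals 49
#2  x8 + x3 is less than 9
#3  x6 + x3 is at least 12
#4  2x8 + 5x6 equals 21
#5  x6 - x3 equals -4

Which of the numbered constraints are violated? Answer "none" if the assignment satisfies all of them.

Violated: 1, 2, 3, and 5.

#1 4x3 + 5x8 = 4(8) + 5(3) = 47, not 49  fails
#2 x8 + x3 = 3 + 8 = 11; 11 ≥ 9, bound 9 not met  fails
#3 x6 + x3 = 3 + 8 = 11; 11 < 12, bound 12 not met  fails
#4 2x8 + 5x6 = 2(3) + 5(3) = 21  holds
#5 x6 - x3 = 3 - 8 = -5, not -4  fails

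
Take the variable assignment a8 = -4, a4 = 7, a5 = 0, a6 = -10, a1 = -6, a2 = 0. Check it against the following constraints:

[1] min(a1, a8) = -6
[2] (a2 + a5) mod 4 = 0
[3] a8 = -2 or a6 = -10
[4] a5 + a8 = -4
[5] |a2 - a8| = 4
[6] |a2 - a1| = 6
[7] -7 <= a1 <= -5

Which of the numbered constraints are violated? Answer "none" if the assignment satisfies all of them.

[1] min(-6, -4) = -6 — satisfied.
[2] a2 + a5 = 0; 0 mod 4 = 0 — satisfied.
[3] a8 = -4 ≠ -2, but a6 = -10 = -10 (second disjunct) — satisfied.
[4] a5 + a8 = 0 + (-4) = -4 — satisfied.
[5] |0 - (-4)| = 4 — satisfied.
[6] |0 - (-6)| = 6 — satisfied.
[7] a1 = -6 lies in [-7, -5] — satisfied.

All constraints are satisfied.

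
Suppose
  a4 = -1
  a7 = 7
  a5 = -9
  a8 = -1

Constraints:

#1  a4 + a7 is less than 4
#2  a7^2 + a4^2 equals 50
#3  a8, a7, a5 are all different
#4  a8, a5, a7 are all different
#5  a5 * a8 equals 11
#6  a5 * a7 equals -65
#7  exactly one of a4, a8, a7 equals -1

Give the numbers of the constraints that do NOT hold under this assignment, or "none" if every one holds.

#1 a4 + a7 = -1 + 7 = 6; 6 ≥ 4, bound 4 not met  fails
#2 a7^2 + a4^2 = 7^2 + (-1)^2 = 49 + 1 = 50  holds
#3 values -1, 7, -9 are pairwise distinct  holds
#4 values -1, -9, 7 are pairwise distinct  holds
#5 a5 * a8 = -9 * (-1) = 9, not 11  fails
#6 a5 * a7 = -9 * 7 = -63, not -65  fails
#7 a4=-1, a8=-1, a7=7; 2 of them equal -1, not exactly one  fails

Constraints 1, 5, 6, and 7 are violated.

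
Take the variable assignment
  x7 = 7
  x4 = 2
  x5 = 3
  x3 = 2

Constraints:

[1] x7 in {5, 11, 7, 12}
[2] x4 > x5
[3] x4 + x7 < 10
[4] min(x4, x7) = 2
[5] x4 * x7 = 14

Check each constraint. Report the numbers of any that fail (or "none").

Violated: 2.

[1] x7 = 7 is in {5, 11, 7, 12}  ✔
[2] x4 = 2, x5 = 3; 2 ≤ 3 (want >)  ✘
[3] x4 + x7 = 2 + 7 = 9; 9 < 10  ✔
[4] min(2, 7) = 2  ✔
[5] x4 * x7 = 2 * 7 = 14  ✔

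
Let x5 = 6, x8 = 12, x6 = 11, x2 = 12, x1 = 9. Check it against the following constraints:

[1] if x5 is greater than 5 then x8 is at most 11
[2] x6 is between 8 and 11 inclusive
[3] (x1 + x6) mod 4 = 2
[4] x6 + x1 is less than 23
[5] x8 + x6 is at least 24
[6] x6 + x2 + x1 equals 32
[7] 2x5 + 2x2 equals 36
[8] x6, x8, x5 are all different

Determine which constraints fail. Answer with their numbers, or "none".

[1] x5 = 6 > 5, so we need x8 ≤ 11; but x8 = 12 > 11  fails
[2] x6 = 11 lies in [8, 11]  holds
[3] x1 + x6 = 20; 20 mod 4 = 0, not 2  fails
[4] x6 + x1 = 11 + 9 = 20; 20 < 23  holds
[5] x8 + x6 = 12 + 11 = 23; 23 < 24, bound 24 not met  fails
[6] x6 + x2 + x1 = 11 + 12 + 9 = 32  holds
[7] 2x5 + 2x2 = 2(6) + 2(12) = 36  holds
[8] values 11, 12, 6 are pairwise distinct  holds

Violated: 1, 3, and 5.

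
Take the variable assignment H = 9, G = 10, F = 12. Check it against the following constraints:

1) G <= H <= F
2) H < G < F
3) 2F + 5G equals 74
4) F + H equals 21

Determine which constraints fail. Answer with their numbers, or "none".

1) values 10, 9, 12; G = 10 is not <= H = 9 — violated.
2) values 9 < 10 < 12 — OK.
3) 2F + 5G = 2(12) + 5(10) = 74 — OK.
4) F + H = 12 + 9 = 21 — OK.

No — constraint 1 is not satisfied.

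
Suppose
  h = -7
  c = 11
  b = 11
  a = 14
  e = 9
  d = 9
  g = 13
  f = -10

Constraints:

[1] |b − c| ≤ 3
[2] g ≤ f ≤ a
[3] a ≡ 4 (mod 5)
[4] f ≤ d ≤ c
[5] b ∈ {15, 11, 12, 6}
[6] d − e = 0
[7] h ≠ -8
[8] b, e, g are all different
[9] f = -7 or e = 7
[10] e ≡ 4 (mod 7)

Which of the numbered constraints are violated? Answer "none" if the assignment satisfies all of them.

[1] |11 − 11| = 0; 0 ≤ 3 — holds.
[2] values 13, -10, 14; g = 13 is not ≤ f = -10 — fails.
[3] 14 mod 5 = 4 — holds.
[4] values -10 ≤ 9 ≤ 11 — holds.
[5] b = 11 is in {15, 11, 12, 6} — holds.
[6] d − e = 9 − 9 = 0 — holds.
[7] h = -7, and -7 ≠ -8 — holds.
[8] values 11, 9, 13 are pairwise distinct — holds.
[9] f = -10 ≠ -7 and e = 9 ≠ 7; both disjuncts false — fails.
[10] 9 mod 7 = 2, not 4 — fails.

The assignment fails constraints 2, 9, 10.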